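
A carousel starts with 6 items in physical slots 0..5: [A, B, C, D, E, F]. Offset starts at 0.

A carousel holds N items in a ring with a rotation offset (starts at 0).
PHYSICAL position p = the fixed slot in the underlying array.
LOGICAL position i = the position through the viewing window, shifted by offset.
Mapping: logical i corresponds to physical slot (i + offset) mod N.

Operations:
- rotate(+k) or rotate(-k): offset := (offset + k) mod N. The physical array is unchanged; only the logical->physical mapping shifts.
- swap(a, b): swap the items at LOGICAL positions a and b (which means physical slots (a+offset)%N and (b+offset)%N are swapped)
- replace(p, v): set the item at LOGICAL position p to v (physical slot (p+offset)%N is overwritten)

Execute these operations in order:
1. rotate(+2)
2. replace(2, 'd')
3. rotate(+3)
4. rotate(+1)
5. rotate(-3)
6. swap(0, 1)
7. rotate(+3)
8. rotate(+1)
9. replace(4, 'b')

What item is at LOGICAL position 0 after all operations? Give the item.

Answer: B

Derivation:
After op 1 (rotate(+2)): offset=2, physical=[A,B,C,D,E,F], logical=[C,D,E,F,A,B]
After op 2 (replace(2, 'd')): offset=2, physical=[A,B,C,D,d,F], logical=[C,D,d,F,A,B]
After op 3 (rotate(+3)): offset=5, physical=[A,B,C,D,d,F], logical=[F,A,B,C,D,d]
After op 4 (rotate(+1)): offset=0, physical=[A,B,C,D,d,F], logical=[A,B,C,D,d,F]
After op 5 (rotate(-3)): offset=3, physical=[A,B,C,D,d,F], logical=[D,d,F,A,B,C]
After op 6 (swap(0, 1)): offset=3, physical=[A,B,C,d,D,F], logical=[d,D,F,A,B,C]
After op 7 (rotate(+3)): offset=0, physical=[A,B,C,d,D,F], logical=[A,B,C,d,D,F]
After op 8 (rotate(+1)): offset=1, physical=[A,B,C,d,D,F], logical=[B,C,d,D,F,A]
After op 9 (replace(4, 'b')): offset=1, physical=[A,B,C,d,D,b], logical=[B,C,d,D,b,A]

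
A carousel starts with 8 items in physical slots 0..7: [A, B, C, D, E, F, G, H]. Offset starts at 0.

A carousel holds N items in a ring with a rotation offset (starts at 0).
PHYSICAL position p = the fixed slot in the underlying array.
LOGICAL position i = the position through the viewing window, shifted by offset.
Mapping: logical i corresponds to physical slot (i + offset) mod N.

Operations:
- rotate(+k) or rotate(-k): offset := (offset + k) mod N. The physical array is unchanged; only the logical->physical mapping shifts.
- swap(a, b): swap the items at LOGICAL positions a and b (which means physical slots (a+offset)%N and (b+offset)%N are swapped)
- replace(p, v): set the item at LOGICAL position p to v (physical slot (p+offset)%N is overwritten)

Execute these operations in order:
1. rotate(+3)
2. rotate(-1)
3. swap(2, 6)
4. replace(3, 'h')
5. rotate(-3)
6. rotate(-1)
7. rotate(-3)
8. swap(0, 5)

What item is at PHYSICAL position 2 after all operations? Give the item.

After op 1 (rotate(+3)): offset=3, physical=[A,B,C,D,E,F,G,H], logical=[D,E,F,G,H,A,B,C]
After op 2 (rotate(-1)): offset=2, physical=[A,B,C,D,E,F,G,H], logical=[C,D,E,F,G,H,A,B]
After op 3 (swap(2, 6)): offset=2, physical=[E,B,C,D,A,F,G,H], logical=[C,D,A,F,G,H,E,B]
After op 4 (replace(3, 'h')): offset=2, physical=[E,B,C,D,A,h,G,H], logical=[C,D,A,h,G,H,E,B]
After op 5 (rotate(-3)): offset=7, physical=[E,B,C,D,A,h,G,H], logical=[H,E,B,C,D,A,h,G]
After op 6 (rotate(-1)): offset=6, physical=[E,B,C,D,A,h,G,H], logical=[G,H,E,B,C,D,A,h]
After op 7 (rotate(-3)): offset=3, physical=[E,B,C,D,A,h,G,H], logical=[D,A,h,G,H,E,B,C]
After op 8 (swap(0, 5)): offset=3, physical=[D,B,C,E,A,h,G,H], logical=[E,A,h,G,H,D,B,C]

Answer: C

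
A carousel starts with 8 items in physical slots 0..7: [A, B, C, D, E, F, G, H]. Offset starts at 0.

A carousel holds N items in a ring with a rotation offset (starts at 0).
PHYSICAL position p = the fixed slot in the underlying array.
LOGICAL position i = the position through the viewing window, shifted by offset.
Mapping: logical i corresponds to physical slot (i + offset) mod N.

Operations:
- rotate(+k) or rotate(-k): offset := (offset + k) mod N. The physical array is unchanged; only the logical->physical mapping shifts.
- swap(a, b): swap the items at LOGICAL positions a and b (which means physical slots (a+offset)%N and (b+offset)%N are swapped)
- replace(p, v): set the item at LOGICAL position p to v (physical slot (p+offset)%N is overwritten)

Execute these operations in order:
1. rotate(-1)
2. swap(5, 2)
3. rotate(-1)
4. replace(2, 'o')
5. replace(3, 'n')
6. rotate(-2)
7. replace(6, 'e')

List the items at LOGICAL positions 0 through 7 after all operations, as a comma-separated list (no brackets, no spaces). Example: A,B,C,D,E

After op 1 (rotate(-1)): offset=7, physical=[A,B,C,D,E,F,G,H], logical=[H,A,B,C,D,E,F,G]
After op 2 (swap(5, 2)): offset=7, physical=[A,E,C,D,B,F,G,H], logical=[H,A,E,C,D,B,F,G]
After op 3 (rotate(-1)): offset=6, physical=[A,E,C,D,B,F,G,H], logical=[G,H,A,E,C,D,B,F]
After op 4 (replace(2, 'o')): offset=6, physical=[o,E,C,D,B,F,G,H], logical=[G,H,o,E,C,D,B,F]
After op 5 (replace(3, 'n')): offset=6, physical=[o,n,C,D,B,F,G,H], logical=[G,H,o,n,C,D,B,F]
After op 6 (rotate(-2)): offset=4, physical=[o,n,C,D,B,F,G,H], logical=[B,F,G,H,o,n,C,D]
After op 7 (replace(6, 'e')): offset=4, physical=[o,n,e,D,B,F,G,H], logical=[B,F,G,H,o,n,e,D]

Answer: B,F,G,H,o,n,e,D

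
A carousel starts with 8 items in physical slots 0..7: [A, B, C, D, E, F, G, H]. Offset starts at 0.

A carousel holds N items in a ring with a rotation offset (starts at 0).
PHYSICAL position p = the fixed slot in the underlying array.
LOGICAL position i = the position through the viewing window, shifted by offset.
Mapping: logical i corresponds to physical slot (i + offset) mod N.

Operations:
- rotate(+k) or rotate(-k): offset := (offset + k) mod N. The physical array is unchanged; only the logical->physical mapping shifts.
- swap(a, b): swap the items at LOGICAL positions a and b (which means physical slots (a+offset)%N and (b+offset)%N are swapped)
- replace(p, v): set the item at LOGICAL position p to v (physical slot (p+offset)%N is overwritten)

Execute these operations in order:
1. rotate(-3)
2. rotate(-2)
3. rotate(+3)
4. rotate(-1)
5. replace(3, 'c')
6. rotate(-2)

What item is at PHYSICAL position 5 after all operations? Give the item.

After op 1 (rotate(-3)): offset=5, physical=[A,B,C,D,E,F,G,H], logical=[F,G,H,A,B,C,D,E]
After op 2 (rotate(-2)): offset=3, physical=[A,B,C,D,E,F,G,H], logical=[D,E,F,G,H,A,B,C]
After op 3 (rotate(+3)): offset=6, physical=[A,B,C,D,E,F,G,H], logical=[G,H,A,B,C,D,E,F]
After op 4 (rotate(-1)): offset=5, physical=[A,B,C,D,E,F,G,H], logical=[F,G,H,A,B,C,D,E]
After op 5 (replace(3, 'c')): offset=5, physical=[c,B,C,D,E,F,G,H], logical=[F,G,H,c,B,C,D,E]
After op 6 (rotate(-2)): offset=3, physical=[c,B,C,D,E,F,G,H], logical=[D,E,F,G,H,c,B,C]

Answer: F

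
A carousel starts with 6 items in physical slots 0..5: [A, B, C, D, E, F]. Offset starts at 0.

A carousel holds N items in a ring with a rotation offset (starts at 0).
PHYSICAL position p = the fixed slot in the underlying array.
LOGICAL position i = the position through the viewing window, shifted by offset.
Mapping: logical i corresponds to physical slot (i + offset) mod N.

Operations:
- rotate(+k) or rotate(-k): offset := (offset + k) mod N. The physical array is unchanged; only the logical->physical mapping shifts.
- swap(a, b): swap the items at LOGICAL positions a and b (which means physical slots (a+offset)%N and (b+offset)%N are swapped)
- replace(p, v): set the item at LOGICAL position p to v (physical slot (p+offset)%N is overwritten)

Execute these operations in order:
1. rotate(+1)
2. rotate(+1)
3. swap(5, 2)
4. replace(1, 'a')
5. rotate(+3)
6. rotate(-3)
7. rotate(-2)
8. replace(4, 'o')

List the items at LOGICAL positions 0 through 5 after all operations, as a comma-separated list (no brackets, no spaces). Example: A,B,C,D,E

After op 1 (rotate(+1)): offset=1, physical=[A,B,C,D,E,F], logical=[B,C,D,E,F,A]
After op 2 (rotate(+1)): offset=2, physical=[A,B,C,D,E,F], logical=[C,D,E,F,A,B]
After op 3 (swap(5, 2)): offset=2, physical=[A,E,C,D,B,F], logical=[C,D,B,F,A,E]
After op 4 (replace(1, 'a')): offset=2, physical=[A,E,C,a,B,F], logical=[C,a,B,F,A,E]
After op 5 (rotate(+3)): offset=5, physical=[A,E,C,a,B,F], logical=[F,A,E,C,a,B]
After op 6 (rotate(-3)): offset=2, physical=[A,E,C,a,B,F], logical=[C,a,B,F,A,E]
After op 7 (rotate(-2)): offset=0, physical=[A,E,C,a,B,F], logical=[A,E,C,a,B,F]
After op 8 (replace(4, 'o')): offset=0, physical=[A,E,C,a,o,F], logical=[A,E,C,a,o,F]

Answer: A,E,C,a,o,F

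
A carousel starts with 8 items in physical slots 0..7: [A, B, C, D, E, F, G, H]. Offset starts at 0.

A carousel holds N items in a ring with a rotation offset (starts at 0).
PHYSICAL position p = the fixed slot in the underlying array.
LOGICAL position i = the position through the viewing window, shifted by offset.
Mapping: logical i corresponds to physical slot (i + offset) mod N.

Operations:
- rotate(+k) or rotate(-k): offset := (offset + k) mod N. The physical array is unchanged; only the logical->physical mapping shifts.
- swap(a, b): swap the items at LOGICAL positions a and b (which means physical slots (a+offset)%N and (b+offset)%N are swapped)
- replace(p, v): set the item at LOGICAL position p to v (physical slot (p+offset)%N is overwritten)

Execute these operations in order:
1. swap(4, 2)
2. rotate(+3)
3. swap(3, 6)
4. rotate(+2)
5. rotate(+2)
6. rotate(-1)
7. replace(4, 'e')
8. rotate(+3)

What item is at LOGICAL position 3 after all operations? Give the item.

Answer: C

Derivation:
After op 1 (swap(4, 2)): offset=0, physical=[A,B,E,D,C,F,G,H], logical=[A,B,E,D,C,F,G,H]
After op 2 (rotate(+3)): offset=3, physical=[A,B,E,D,C,F,G,H], logical=[D,C,F,G,H,A,B,E]
After op 3 (swap(3, 6)): offset=3, physical=[A,G,E,D,C,F,B,H], logical=[D,C,F,B,H,A,G,E]
After op 4 (rotate(+2)): offset=5, physical=[A,G,E,D,C,F,B,H], logical=[F,B,H,A,G,E,D,C]
After op 5 (rotate(+2)): offset=7, physical=[A,G,E,D,C,F,B,H], logical=[H,A,G,E,D,C,F,B]
After op 6 (rotate(-1)): offset=6, physical=[A,G,E,D,C,F,B,H], logical=[B,H,A,G,E,D,C,F]
After op 7 (replace(4, 'e')): offset=6, physical=[A,G,e,D,C,F,B,H], logical=[B,H,A,G,e,D,C,F]
After op 8 (rotate(+3)): offset=1, physical=[A,G,e,D,C,F,B,H], logical=[G,e,D,C,F,B,H,A]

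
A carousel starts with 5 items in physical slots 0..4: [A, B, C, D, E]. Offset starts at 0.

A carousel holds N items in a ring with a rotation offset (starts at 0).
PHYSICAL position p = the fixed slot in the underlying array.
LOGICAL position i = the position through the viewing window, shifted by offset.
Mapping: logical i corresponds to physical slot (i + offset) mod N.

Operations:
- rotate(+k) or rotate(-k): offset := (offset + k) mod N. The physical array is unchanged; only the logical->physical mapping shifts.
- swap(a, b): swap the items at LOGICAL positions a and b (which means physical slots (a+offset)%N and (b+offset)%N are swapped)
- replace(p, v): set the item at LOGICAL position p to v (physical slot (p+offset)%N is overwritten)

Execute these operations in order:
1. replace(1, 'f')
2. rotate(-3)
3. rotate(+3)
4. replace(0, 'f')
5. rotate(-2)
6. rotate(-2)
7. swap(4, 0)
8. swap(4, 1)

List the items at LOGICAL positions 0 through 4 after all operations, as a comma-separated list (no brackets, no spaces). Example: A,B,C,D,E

After op 1 (replace(1, 'f')): offset=0, physical=[A,f,C,D,E], logical=[A,f,C,D,E]
After op 2 (rotate(-3)): offset=2, physical=[A,f,C,D,E], logical=[C,D,E,A,f]
After op 3 (rotate(+3)): offset=0, physical=[A,f,C,D,E], logical=[A,f,C,D,E]
After op 4 (replace(0, 'f')): offset=0, physical=[f,f,C,D,E], logical=[f,f,C,D,E]
After op 5 (rotate(-2)): offset=3, physical=[f,f,C,D,E], logical=[D,E,f,f,C]
After op 6 (rotate(-2)): offset=1, physical=[f,f,C,D,E], logical=[f,C,D,E,f]
After op 7 (swap(4, 0)): offset=1, physical=[f,f,C,D,E], logical=[f,C,D,E,f]
After op 8 (swap(4, 1)): offset=1, physical=[C,f,f,D,E], logical=[f,f,D,E,C]

Answer: f,f,D,E,C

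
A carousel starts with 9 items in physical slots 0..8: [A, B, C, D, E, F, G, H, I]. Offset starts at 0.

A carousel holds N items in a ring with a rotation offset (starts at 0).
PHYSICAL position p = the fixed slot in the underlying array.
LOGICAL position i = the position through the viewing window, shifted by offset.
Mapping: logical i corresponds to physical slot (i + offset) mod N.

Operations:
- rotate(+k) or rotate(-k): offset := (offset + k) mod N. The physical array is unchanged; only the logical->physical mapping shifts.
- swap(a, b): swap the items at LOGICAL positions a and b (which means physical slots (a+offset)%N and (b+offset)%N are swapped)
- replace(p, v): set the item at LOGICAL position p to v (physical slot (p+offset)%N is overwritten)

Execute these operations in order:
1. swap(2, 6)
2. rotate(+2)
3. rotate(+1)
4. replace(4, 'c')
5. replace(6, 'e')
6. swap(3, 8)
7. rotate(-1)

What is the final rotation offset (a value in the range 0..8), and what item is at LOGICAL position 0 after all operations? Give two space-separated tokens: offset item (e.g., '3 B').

After op 1 (swap(2, 6)): offset=0, physical=[A,B,G,D,E,F,C,H,I], logical=[A,B,G,D,E,F,C,H,I]
After op 2 (rotate(+2)): offset=2, physical=[A,B,G,D,E,F,C,H,I], logical=[G,D,E,F,C,H,I,A,B]
After op 3 (rotate(+1)): offset=3, physical=[A,B,G,D,E,F,C,H,I], logical=[D,E,F,C,H,I,A,B,G]
After op 4 (replace(4, 'c')): offset=3, physical=[A,B,G,D,E,F,C,c,I], logical=[D,E,F,C,c,I,A,B,G]
After op 5 (replace(6, 'e')): offset=3, physical=[e,B,G,D,E,F,C,c,I], logical=[D,E,F,C,c,I,e,B,G]
After op 6 (swap(3, 8)): offset=3, physical=[e,B,C,D,E,F,G,c,I], logical=[D,E,F,G,c,I,e,B,C]
After op 7 (rotate(-1)): offset=2, physical=[e,B,C,D,E,F,G,c,I], logical=[C,D,E,F,G,c,I,e,B]

Answer: 2 C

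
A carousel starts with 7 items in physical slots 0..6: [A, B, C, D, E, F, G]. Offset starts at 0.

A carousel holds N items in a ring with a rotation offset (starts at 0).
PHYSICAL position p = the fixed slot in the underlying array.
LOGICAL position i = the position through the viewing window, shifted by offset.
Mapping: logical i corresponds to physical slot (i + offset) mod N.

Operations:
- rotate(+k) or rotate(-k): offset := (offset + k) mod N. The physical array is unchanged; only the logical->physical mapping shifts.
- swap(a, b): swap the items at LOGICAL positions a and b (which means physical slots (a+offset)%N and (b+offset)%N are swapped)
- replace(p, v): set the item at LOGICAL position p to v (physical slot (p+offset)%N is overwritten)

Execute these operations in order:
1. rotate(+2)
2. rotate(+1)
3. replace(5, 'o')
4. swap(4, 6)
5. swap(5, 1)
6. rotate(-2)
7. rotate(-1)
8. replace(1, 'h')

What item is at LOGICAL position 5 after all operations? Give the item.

Answer: F

Derivation:
After op 1 (rotate(+2)): offset=2, physical=[A,B,C,D,E,F,G], logical=[C,D,E,F,G,A,B]
After op 2 (rotate(+1)): offset=3, physical=[A,B,C,D,E,F,G], logical=[D,E,F,G,A,B,C]
After op 3 (replace(5, 'o')): offset=3, physical=[A,o,C,D,E,F,G], logical=[D,E,F,G,A,o,C]
After op 4 (swap(4, 6)): offset=3, physical=[C,o,A,D,E,F,G], logical=[D,E,F,G,C,o,A]
After op 5 (swap(5, 1)): offset=3, physical=[C,E,A,D,o,F,G], logical=[D,o,F,G,C,E,A]
After op 6 (rotate(-2)): offset=1, physical=[C,E,A,D,o,F,G], logical=[E,A,D,o,F,G,C]
After op 7 (rotate(-1)): offset=0, physical=[C,E,A,D,o,F,G], logical=[C,E,A,D,o,F,G]
After op 8 (replace(1, 'h')): offset=0, physical=[C,h,A,D,o,F,G], logical=[C,h,A,D,o,F,G]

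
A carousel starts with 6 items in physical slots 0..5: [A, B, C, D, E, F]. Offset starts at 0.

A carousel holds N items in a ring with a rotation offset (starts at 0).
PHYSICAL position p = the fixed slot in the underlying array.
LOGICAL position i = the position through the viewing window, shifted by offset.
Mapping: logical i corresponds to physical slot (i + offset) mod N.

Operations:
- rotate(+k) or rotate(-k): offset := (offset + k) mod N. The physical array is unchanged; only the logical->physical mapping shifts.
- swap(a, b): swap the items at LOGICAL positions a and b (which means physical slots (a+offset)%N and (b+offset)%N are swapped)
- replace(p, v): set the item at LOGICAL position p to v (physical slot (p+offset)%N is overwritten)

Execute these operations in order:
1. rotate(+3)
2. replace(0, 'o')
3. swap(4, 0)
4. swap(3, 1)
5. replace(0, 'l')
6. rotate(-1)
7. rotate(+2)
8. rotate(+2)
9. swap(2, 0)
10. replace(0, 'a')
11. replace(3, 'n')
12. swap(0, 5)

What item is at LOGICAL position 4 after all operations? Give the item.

After op 1 (rotate(+3)): offset=3, physical=[A,B,C,D,E,F], logical=[D,E,F,A,B,C]
After op 2 (replace(0, 'o')): offset=3, physical=[A,B,C,o,E,F], logical=[o,E,F,A,B,C]
After op 3 (swap(4, 0)): offset=3, physical=[A,o,C,B,E,F], logical=[B,E,F,A,o,C]
After op 4 (swap(3, 1)): offset=3, physical=[E,o,C,B,A,F], logical=[B,A,F,E,o,C]
After op 5 (replace(0, 'l')): offset=3, physical=[E,o,C,l,A,F], logical=[l,A,F,E,o,C]
After op 6 (rotate(-1)): offset=2, physical=[E,o,C,l,A,F], logical=[C,l,A,F,E,o]
After op 7 (rotate(+2)): offset=4, physical=[E,o,C,l,A,F], logical=[A,F,E,o,C,l]
After op 8 (rotate(+2)): offset=0, physical=[E,o,C,l,A,F], logical=[E,o,C,l,A,F]
After op 9 (swap(2, 0)): offset=0, physical=[C,o,E,l,A,F], logical=[C,o,E,l,A,F]
After op 10 (replace(0, 'a')): offset=0, physical=[a,o,E,l,A,F], logical=[a,o,E,l,A,F]
After op 11 (replace(3, 'n')): offset=0, physical=[a,o,E,n,A,F], logical=[a,o,E,n,A,F]
After op 12 (swap(0, 5)): offset=0, physical=[F,o,E,n,A,a], logical=[F,o,E,n,A,a]

Answer: A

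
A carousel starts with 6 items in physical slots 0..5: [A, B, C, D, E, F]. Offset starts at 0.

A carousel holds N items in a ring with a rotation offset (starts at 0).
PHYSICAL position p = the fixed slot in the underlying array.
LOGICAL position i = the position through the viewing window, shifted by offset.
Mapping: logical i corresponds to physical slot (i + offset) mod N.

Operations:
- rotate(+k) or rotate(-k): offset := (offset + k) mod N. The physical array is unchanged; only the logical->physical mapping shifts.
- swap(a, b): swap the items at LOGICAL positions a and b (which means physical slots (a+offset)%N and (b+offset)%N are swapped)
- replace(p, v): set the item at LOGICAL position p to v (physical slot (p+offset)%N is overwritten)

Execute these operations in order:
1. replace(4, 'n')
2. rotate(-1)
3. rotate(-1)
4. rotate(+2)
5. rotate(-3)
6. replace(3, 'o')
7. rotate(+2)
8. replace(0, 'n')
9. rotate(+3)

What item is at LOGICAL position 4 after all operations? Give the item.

Answer: o

Derivation:
After op 1 (replace(4, 'n')): offset=0, physical=[A,B,C,D,n,F], logical=[A,B,C,D,n,F]
After op 2 (rotate(-1)): offset=5, physical=[A,B,C,D,n,F], logical=[F,A,B,C,D,n]
After op 3 (rotate(-1)): offset=4, physical=[A,B,C,D,n,F], logical=[n,F,A,B,C,D]
After op 4 (rotate(+2)): offset=0, physical=[A,B,C,D,n,F], logical=[A,B,C,D,n,F]
After op 5 (rotate(-3)): offset=3, physical=[A,B,C,D,n,F], logical=[D,n,F,A,B,C]
After op 6 (replace(3, 'o')): offset=3, physical=[o,B,C,D,n,F], logical=[D,n,F,o,B,C]
After op 7 (rotate(+2)): offset=5, physical=[o,B,C,D,n,F], logical=[F,o,B,C,D,n]
After op 8 (replace(0, 'n')): offset=5, physical=[o,B,C,D,n,n], logical=[n,o,B,C,D,n]
After op 9 (rotate(+3)): offset=2, physical=[o,B,C,D,n,n], logical=[C,D,n,n,o,B]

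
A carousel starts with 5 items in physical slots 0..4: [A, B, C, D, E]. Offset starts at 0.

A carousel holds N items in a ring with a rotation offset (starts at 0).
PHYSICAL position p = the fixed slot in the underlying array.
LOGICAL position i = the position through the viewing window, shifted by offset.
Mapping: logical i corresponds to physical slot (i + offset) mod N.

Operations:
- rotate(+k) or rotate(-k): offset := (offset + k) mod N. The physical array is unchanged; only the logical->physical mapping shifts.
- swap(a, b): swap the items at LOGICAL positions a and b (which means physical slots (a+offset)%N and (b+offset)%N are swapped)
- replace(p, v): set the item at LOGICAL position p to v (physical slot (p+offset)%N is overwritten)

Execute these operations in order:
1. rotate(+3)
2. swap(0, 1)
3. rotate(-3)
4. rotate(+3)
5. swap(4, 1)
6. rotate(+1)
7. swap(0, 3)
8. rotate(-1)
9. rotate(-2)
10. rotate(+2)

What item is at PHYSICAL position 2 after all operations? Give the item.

Answer: C

Derivation:
After op 1 (rotate(+3)): offset=3, physical=[A,B,C,D,E], logical=[D,E,A,B,C]
After op 2 (swap(0, 1)): offset=3, physical=[A,B,C,E,D], logical=[E,D,A,B,C]
After op 3 (rotate(-3)): offset=0, physical=[A,B,C,E,D], logical=[A,B,C,E,D]
After op 4 (rotate(+3)): offset=3, physical=[A,B,C,E,D], logical=[E,D,A,B,C]
After op 5 (swap(4, 1)): offset=3, physical=[A,B,D,E,C], logical=[E,C,A,B,D]
After op 6 (rotate(+1)): offset=4, physical=[A,B,D,E,C], logical=[C,A,B,D,E]
After op 7 (swap(0, 3)): offset=4, physical=[A,B,C,E,D], logical=[D,A,B,C,E]
After op 8 (rotate(-1)): offset=3, physical=[A,B,C,E,D], logical=[E,D,A,B,C]
After op 9 (rotate(-2)): offset=1, physical=[A,B,C,E,D], logical=[B,C,E,D,A]
After op 10 (rotate(+2)): offset=3, physical=[A,B,C,E,D], logical=[E,D,A,B,C]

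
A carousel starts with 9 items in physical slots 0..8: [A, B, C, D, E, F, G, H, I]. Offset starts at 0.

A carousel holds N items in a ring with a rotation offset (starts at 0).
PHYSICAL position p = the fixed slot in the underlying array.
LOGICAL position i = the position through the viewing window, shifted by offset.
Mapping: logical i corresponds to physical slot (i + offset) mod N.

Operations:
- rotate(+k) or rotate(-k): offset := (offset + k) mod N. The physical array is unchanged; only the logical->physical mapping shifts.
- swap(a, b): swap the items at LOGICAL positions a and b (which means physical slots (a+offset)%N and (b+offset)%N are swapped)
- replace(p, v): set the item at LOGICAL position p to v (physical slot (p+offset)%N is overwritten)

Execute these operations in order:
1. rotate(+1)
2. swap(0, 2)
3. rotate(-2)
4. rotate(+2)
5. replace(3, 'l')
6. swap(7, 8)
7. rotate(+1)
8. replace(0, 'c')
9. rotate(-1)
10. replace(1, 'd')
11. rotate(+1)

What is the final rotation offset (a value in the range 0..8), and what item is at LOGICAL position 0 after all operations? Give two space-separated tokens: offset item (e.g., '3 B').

After op 1 (rotate(+1)): offset=1, physical=[A,B,C,D,E,F,G,H,I], logical=[B,C,D,E,F,G,H,I,A]
After op 2 (swap(0, 2)): offset=1, physical=[A,D,C,B,E,F,G,H,I], logical=[D,C,B,E,F,G,H,I,A]
After op 3 (rotate(-2)): offset=8, physical=[A,D,C,B,E,F,G,H,I], logical=[I,A,D,C,B,E,F,G,H]
After op 4 (rotate(+2)): offset=1, physical=[A,D,C,B,E,F,G,H,I], logical=[D,C,B,E,F,G,H,I,A]
After op 5 (replace(3, 'l')): offset=1, physical=[A,D,C,B,l,F,G,H,I], logical=[D,C,B,l,F,G,H,I,A]
After op 6 (swap(7, 8)): offset=1, physical=[I,D,C,B,l,F,G,H,A], logical=[D,C,B,l,F,G,H,A,I]
After op 7 (rotate(+1)): offset=2, physical=[I,D,C,B,l,F,G,H,A], logical=[C,B,l,F,G,H,A,I,D]
After op 8 (replace(0, 'c')): offset=2, physical=[I,D,c,B,l,F,G,H,A], logical=[c,B,l,F,G,H,A,I,D]
After op 9 (rotate(-1)): offset=1, physical=[I,D,c,B,l,F,G,H,A], logical=[D,c,B,l,F,G,H,A,I]
After op 10 (replace(1, 'd')): offset=1, physical=[I,D,d,B,l,F,G,H,A], logical=[D,d,B,l,F,G,H,A,I]
After op 11 (rotate(+1)): offset=2, physical=[I,D,d,B,l,F,G,H,A], logical=[d,B,l,F,G,H,A,I,D]

Answer: 2 d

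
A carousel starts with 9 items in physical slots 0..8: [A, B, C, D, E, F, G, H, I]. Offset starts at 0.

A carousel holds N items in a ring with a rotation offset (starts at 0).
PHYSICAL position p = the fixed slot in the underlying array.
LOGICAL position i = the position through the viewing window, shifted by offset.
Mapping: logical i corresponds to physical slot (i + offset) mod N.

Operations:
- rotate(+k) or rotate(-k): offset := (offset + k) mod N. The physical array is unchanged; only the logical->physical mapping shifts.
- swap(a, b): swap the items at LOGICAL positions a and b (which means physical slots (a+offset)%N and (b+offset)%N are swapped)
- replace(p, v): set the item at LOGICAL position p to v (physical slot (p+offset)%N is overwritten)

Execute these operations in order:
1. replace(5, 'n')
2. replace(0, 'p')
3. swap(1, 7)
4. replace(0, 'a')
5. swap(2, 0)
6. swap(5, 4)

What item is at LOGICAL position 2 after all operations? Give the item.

After op 1 (replace(5, 'n')): offset=0, physical=[A,B,C,D,E,n,G,H,I], logical=[A,B,C,D,E,n,G,H,I]
After op 2 (replace(0, 'p')): offset=0, physical=[p,B,C,D,E,n,G,H,I], logical=[p,B,C,D,E,n,G,H,I]
After op 3 (swap(1, 7)): offset=0, physical=[p,H,C,D,E,n,G,B,I], logical=[p,H,C,D,E,n,G,B,I]
After op 4 (replace(0, 'a')): offset=0, physical=[a,H,C,D,E,n,G,B,I], logical=[a,H,C,D,E,n,G,B,I]
After op 5 (swap(2, 0)): offset=0, physical=[C,H,a,D,E,n,G,B,I], logical=[C,H,a,D,E,n,G,B,I]
After op 6 (swap(5, 4)): offset=0, physical=[C,H,a,D,n,E,G,B,I], logical=[C,H,a,D,n,E,G,B,I]

Answer: a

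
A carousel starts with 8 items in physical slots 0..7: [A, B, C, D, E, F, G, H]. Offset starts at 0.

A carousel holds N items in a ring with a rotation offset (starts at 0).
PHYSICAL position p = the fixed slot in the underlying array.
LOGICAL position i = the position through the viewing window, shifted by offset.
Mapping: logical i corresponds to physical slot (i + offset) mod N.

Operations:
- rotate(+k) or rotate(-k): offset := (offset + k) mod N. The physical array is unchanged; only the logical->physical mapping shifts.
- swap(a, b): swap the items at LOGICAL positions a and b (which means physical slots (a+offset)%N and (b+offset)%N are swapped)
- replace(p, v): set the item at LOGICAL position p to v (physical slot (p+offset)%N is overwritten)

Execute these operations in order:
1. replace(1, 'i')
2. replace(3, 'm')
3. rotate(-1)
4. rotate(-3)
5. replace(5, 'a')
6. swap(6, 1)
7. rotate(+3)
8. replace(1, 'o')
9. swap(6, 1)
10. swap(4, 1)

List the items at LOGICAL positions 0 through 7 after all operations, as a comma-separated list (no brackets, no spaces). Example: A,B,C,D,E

Answer: H,m,a,F,C,E,o,G

Derivation:
After op 1 (replace(1, 'i')): offset=0, physical=[A,i,C,D,E,F,G,H], logical=[A,i,C,D,E,F,G,H]
After op 2 (replace(3, 'm')): offset=0, physical=[A,i,C,m,E,F,G,H], logical=[A,i,C,m,E,F,G,H]
After op 3 (rotate(-1)): offset=7, physical=[A,i,C,m,E,F,G,H], logical=[H,A,i,C,m,E,F,G]
After op 4 (rotate(-3)): offset=4, physical=[A,i,C,m,E,F,G,H], logical=[E,F,G,H,A,i,C,m]
After op 5 (replace(5, 'a')): offset=4, physical=[A,a,C,m,E,F,G,H], logical=[E,F,G,H,A,a,C,m]
After op 6 (swap(6, 1)): offset=4, physical=[A,a,F,m,E,C,G,H], logical=[E,C,G,H,A,a,F,m]
After op 7 (rotate(+3)): offset=7, physical=[A,a,F,m,E,C,G,H], logical=[H,A,a,F,m,E,C,G]
After op 8 (replace(1, 'o')): offset=7, physical=[o,a,F,m,E,C,G,H], logical=[H,o,a,F,m,E,C,G]
After op 9 (swap(6, 1)): offset=7, physical=[C,a,F,m,E,o,G,H], logical=[H,C,a,F,m,E,o,G]
After op 10 (swap(4, 1)): offset=7, physical=[m,a,F,C,E,o,G,H], logical=[H,m,a,F,C,E,o,G]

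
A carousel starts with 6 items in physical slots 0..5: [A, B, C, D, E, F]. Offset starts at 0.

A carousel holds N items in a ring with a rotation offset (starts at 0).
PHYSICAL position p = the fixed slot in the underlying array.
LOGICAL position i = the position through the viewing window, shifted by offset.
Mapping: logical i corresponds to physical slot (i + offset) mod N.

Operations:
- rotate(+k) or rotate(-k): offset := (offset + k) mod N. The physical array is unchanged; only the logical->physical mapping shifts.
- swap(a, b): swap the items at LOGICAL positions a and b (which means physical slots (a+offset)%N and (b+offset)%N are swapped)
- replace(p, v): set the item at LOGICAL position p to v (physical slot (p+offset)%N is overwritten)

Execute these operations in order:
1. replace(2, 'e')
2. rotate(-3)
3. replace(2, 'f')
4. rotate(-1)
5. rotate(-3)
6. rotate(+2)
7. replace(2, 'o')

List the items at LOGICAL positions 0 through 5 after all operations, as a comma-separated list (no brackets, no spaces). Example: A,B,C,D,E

After op 1 (replace(2, 'e')): offset=0, physical=[A,B,e,D,E,F], logical=[A,B,e,D,E,F]
After op 2 (rotate(-3)): offset=3, physical=[A,B,e,D,E,F], logical=[D,E,F,A,B,e]
After op 3 (replace(2, 'f')): offset=3, physical=[A,B,e,D,E,f], logical=[D,E,f,A,B,e]
After op 4 (rotate(-1)): offset=2, physical=[A,B,e,D,E,f], logical=[e,D,E,f,A,B]
After op 5 (rotate(-3)): offset=5, physical=[A,B,e,D,E,f], logical=[f,A,B,e,D,E]
After op 6 (rotate(+2)): offset=1, physical=[A,B,e,D,E,f], logical=[B,e,D,E,f,A]
After op 7 (replace(2, 'o')): offset=1, physical=[A,B,e,o,E,f], logical=[B,e,o,E,f,A]

Answer: B,e,o,E,f,A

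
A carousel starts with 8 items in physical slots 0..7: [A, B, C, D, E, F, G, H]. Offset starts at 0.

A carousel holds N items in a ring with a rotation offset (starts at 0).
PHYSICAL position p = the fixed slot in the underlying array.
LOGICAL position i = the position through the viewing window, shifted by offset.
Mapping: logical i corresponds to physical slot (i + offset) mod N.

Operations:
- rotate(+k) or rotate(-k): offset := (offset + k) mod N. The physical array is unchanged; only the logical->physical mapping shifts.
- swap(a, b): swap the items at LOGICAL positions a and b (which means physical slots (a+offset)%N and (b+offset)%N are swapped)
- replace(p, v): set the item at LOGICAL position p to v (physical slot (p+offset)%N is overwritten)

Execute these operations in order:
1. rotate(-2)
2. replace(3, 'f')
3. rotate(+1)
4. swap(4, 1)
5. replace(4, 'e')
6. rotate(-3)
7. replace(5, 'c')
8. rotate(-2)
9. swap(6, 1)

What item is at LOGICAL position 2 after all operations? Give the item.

After op 1 (rotate(-2)): offset=6, physical=[A,B,C,D,E,F,G,H], logical=[G,H,A,B,C,D,E,F]
After op 2 (replace(3, 'f')): offset=6, physical=[A,f,C,D,E,F,G,H], logical=[G,H,A,f,C,D,E,F]
After op 3 (rotate(+1)): offset=7, physical=[A,f,C,D,E,F,G,H], logical=[H,A,f,C,D,E,F,G]
After op 4 (swap(4, 1)): offset=7, physical=[D,f,C,A,E,F,G,H], logical=[H,D,f,C,A,E,F,G]
After op 5 (replace(4, 'e')): offset=7, physical=[D,f,C,e,E,F,G,H], logical=[H,D,f,C,e,E,F,G]
After op 6 (rotate(-3)): offset=4, physical=[D,f,C,e,E,F,G,H], logical=[E,F,G,H,D,f,C,e]
After op 7 (replace(5, 'c')): offset=4, physical=[D,c,C,e,E,F,G,H], logical=[E,F,G,H,D,c,C,e]
After op 8 (rotate(-2)): offset=2, physical=[D,c,C,e,E,F,G,H], logical=[C,e,E,F,G,H,D,c]
After op 9 (swap(6, 1)): offset=2, physical=[e,c,C,D,E,F,G,H], logical=[C,D,E,F,G,H,e,c]

Answer: E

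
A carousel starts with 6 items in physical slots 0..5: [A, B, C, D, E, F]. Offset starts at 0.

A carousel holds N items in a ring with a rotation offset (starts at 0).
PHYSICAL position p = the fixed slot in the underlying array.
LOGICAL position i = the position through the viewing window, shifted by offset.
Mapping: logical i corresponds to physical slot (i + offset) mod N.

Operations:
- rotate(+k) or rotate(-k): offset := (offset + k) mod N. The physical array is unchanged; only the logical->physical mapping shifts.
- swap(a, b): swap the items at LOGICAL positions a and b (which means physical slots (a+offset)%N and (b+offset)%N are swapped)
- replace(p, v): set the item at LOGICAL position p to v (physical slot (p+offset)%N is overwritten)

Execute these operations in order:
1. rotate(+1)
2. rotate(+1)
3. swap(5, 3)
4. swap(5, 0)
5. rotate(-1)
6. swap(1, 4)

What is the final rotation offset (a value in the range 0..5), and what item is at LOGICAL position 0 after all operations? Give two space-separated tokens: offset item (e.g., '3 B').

After op 1 (rotate(+1)): offset=1, physical=[A,B,C,D,E,F], logical=[B,C,D,E,F,A]
After op 2 (rotate(+1)): offset=2, physical=[A,B,C,D,E,F], logical=[C,D,E,F,A,B]
After op 3 (swap(5, 3)): offset=2, physical=[A,F,C,D,E,B], logical=[C,D,E,B,A,F]
After op 4 (swap(5, 0)): offset=2, physical=[A,C,F,D,E,B], logical=[F,D,E,B,A,C]
After op 5 (rotate(-1)): offset=1, physical=[A,C,F,D,E,B], logical=[C,F,D,E,B,A]
After op 6 (swap(1, 4)): offset=1, physical=[A,C,B,D,E,F], logical=[C,B,D,E,F,A]

Answer: 1 C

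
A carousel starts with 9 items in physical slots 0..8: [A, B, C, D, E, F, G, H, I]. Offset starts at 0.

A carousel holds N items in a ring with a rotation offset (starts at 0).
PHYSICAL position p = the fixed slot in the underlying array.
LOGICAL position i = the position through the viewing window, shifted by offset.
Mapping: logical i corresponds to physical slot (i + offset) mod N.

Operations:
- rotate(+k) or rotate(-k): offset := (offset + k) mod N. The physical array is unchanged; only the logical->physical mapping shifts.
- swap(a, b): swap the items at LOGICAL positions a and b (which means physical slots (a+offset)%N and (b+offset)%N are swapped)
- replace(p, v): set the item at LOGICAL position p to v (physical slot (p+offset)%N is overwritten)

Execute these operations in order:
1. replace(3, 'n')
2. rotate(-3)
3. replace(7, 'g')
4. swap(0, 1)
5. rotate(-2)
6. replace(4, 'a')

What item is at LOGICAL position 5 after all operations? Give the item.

After op 1 (replace(3, 'n')): offset=0, physical=[A,B,C,n,E,F,G,H,I], logical=[A,B,C,n,E,F,G,H,I]
After op 2 (rotate(-3)): offset=6, physical=[A,B,C,n,E,F,G,H,I], logical=[G,H,I,A,B,C,n,E,F]
After op 3 (replace(7, 'g')): offset=6, physical=[A,B,C,n,g,F,G,H,I], logical=[G,H,I,A,B,C,n,g,F]
After op 4 (swap(0, 1)): offset=6, physical=[A,B,C,n,g,F,H,G,I], logical=[H,G,I,A,B,C,n,g,F]
After op 5 (rotate(-2)): offset=4, physical=[A,B,C,n,g,F,H,G,I], logical=[g,F,H,G,I,A,B,C,n]
After op 6 (replace(4, 'a')): offset=4, physical=[A,B,C,n,g,F,H,G,a], logical=[g,F,H,G,a,A,B,C,n]

Answer: A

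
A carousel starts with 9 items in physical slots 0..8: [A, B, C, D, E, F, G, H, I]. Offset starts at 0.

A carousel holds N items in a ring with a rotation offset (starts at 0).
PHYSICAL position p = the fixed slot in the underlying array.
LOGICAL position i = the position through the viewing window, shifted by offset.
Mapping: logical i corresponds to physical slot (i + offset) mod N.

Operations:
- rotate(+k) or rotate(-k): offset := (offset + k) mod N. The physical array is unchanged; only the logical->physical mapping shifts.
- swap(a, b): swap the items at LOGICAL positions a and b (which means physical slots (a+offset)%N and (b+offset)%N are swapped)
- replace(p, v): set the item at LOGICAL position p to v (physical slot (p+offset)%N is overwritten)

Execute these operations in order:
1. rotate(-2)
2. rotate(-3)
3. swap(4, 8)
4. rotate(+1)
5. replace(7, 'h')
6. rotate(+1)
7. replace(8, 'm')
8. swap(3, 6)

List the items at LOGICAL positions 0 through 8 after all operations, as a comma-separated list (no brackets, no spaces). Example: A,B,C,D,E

After op 1 (rotate(-2)): offset=7, physical=[A,B,C,D,E,F,G,H,I], logical=[H,I,A,B,C,D,E,F,G]
After op 2 (rotate(-3)): offset=4, physical=[A,B,C,D,E,F,G,H,I], logical=[E,F,G,H,I,A,B,C,D]
After op 3 (swap(4, 8)): offset=4, physical=[A,B,C,I,E,F,G,H,D], logical=[E,F,G,H,D,A,B,C,I]
After op 4 (rotate(+1)): offset=5, physical=[A,B,C,I,E,F,G,H,D], logical=[F,G,H,D,A,B,C,I,E]
After op 5 (replace(7, 'h')): offset=5, physical=[A,B,C,h,E,F,G,H,D], logical=[F,G,H,D,A,B,C,h,E]
After op 6 (rotate(+1)): offset=6, physical=[A,B,C,h,E,F,G,H,D], logical=[G,H,D,A,B,C,h,E,F]
After op 7 (replace(8, 'm')): offset=6, physical=[A,B,C,h,E,m,G,H,D], logical=[G,H,D,A,B,C,h,E,m]
After op 8 (swap(3, 6)): offset=6, physical=[h,B,C,A,E,m,G,H,D], logical=[G,H,D,h,B,C,A,E,m]

Answer: G,H,D,h,B,C,A,E,m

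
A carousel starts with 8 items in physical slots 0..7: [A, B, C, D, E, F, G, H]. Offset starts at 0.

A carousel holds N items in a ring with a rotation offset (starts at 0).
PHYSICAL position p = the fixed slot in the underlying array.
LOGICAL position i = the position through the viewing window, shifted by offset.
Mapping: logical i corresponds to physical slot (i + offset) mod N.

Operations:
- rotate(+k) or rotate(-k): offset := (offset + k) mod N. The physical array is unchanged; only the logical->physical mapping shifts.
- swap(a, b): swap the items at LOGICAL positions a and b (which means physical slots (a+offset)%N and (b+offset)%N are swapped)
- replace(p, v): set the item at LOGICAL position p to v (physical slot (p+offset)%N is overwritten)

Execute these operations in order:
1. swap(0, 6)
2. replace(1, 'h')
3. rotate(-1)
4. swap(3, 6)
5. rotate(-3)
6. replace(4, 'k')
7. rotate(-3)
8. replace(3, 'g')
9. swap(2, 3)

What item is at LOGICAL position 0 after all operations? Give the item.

Answer: h

Derivation:
After op 1 (swap(0, 6)): offset=0, physical=[G,B,C,D,E,F,A,H], logical=[G,B,C,D,E,F,A,H]
After op 2 (replace(1, 'h')): offset=0, physical=[G,h,C,D,E,F,A,H], logical=[G,h,C,D,E,F,A,H]
After op 3 (rotate(-1)): offset=7, physical=[G,h,C,D,E,F,A,H], logical=[H,G,h,C,D,E,F,A]
After op 4 (swap(3, 6)): offset=7, physical=[G,h,F,D,E,C,A,H], logical=[H,G,h,F,D,E,C,A]
After op 5 (rotate(-3)): offset=4, physical=[G,h,F,D,E,C,A,H], logical=[E,C,A,H,G,h,F,D]
After op 6 (replace(4, 'k')): offset=4, physical=[k,h,F,D,E,C,A,H], logical=[E,C,A,H,k,h,F,D]
After op 7 (rotate(-3)): offset=1, physical=[k,h,F,D,E,C,A,H], logical=[h,F,D,E,C,A,H,k]
After op 8 (replace(3, 'g')): offset=1, physical=[k,h,F,D,g,C,A,H], logical=[h,F,D,g,C,A,H,k]
After op 9 (swap(2, 3)): offset=1, physical=[k,h,F,g,D,C,A,H], logical=[h,F,g,D,C,A,H,k]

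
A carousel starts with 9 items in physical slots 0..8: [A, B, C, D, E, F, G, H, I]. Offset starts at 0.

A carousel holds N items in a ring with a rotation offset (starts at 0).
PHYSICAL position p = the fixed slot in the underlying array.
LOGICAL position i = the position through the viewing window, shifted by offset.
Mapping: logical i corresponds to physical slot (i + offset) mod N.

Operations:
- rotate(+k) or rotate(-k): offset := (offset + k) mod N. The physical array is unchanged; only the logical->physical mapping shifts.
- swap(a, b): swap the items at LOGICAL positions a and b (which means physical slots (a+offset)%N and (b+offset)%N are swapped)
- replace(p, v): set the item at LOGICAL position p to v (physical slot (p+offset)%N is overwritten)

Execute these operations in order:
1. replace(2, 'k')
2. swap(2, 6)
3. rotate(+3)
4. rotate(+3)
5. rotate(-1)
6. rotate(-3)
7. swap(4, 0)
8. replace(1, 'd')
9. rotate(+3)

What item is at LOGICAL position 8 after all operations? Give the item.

After op 1 (replace(2, 'k')): offset=0, physical=[A,B,k,D,E,F,G,H,I], logical=[A,B,k,D,E,F,G,H,I]
After op 2 (swap(2, 6)): offset=0, physical=[A,B,G,D,E,F,k,H,I], logical=[A,B,G,D,E,F,k,H,I]
After op 3 (rotate(+3)): offset=3, physical=[A,B,G,D,E,F,k,H,I], logical=[D,E,F,k,H,I,A,B,G]
After op 4 (rotate(+3)): offset=6, physical=[A,B,G,D,E,F,k,H,I], logical=[k,H,I,A,B,G,D,E,F]
After op 5 (rotate(-1)): offset=5, physical=[A,B,G,D,E,F,k,H,I], logical=[F,k,H,I,A,B,G,D,E]
After op 6 (rotate(-3)): offset=2, physical=[A,B,G,D,E,F,k,H,I], logical=[G,D,E,F,k,H,I,A,B]
After op 7 (swap(4, 0)): offset=2, physical=[A,B,k,D,E,F,G,H,I], logical=[k,D,E,F,G,H,I,A,B]
After op 8 (replace(1, 'd')): offset=2, physical=[A,B,k,d,E,F,G,H,I], logical=[k,d,E,F,G,H,I,A,B]
After op 9 (rotate(+3)): offset=5, physical=[A,B,k,d,E,F,G,H,I], logical=[F,G,H,I,A,B,k,d,E]

Answer: E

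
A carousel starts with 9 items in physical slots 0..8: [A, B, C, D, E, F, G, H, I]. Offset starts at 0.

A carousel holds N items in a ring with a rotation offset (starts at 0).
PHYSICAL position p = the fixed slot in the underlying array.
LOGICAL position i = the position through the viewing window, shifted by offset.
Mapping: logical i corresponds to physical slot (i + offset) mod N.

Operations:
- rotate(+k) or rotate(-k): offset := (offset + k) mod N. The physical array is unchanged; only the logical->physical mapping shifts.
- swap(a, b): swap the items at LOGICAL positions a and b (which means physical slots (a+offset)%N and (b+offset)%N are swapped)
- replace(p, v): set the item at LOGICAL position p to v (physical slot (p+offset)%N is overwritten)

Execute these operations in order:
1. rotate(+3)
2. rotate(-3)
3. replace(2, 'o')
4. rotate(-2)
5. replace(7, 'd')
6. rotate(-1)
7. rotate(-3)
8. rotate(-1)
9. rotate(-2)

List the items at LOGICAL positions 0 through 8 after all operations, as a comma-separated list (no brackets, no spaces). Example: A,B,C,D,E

After op 1 (rotate(+3)): offset=3, physical=[A,B,C,D,E,F,G,H,I], logical=[D,E,F,G,H,I,A,B,C]
After op 2 (rotate(-3)): offset=0, physical=[A,B,C,D,E,F,G,H,I], logical=[A,B,C,D,E,F,G,H,I]
After op 3 (replace(2, 'o')): offset=0, physical=[A,B,o,D,E,F,G,H,I], logical=[A,B,o,D,E,F,G,H,I]
After op 4 (rotate(-2)): offset=7, physical=[A,B,o,D,E,F,G,H,I], logical=[H,I,A,B,o,D,E,F,G]
After op 5 (replace(7, 'd')): offset=7, physical=[A,B,o,D,E,d,G,H,I], logical=[H,I,A,B,o,D,E,d,G]
After op 6 (rotate(-1)): offset=6, physical=[A,B,o,D,E,d,G,H,I], logical=[G,H,I,A,B,o,D,E,d]
After op 7 (rotate(-3)): offset=3, physical=[A,B,o,D,E,d,G,H,I], logical=[D,E,d,G,H,I,A,B,o]
After op 8 (rotate(-1)): offset=2, physical=[A,B,o,D,E,d,G,H,I], logical=[o,D,E,d,G,H,I,A,B]
After op 9 (rotate(-2)): offset=0, physical=[A,B,o,D,E,d,G,H,I], logical=[A,B,o,D,E,d,G,H,I]

Answer: A,B,o,D,E,d,G,H,I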